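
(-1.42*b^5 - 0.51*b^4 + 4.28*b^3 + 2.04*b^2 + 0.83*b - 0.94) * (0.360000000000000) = -0.5112*b^5 - 0.1836*b^4 + 1.5408*b^3 + 0.7344*b^2 + 0.2988*b - 0.3384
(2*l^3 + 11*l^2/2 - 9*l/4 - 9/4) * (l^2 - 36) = 2*l^5 + 11*l^4/2 - 297*l^3/4 - 801*l^2/4 + 81*l + 81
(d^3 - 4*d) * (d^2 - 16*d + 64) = d^5 - 16*d^4 + 60*d^3 + 64*d^2 - 256*d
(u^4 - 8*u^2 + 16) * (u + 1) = u^5 + u^4 - 8*u^3 - 8*u^2 + 16*u + 16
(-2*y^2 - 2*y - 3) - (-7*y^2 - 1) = 5*y^2 - 2*y - 2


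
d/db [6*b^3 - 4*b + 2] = 18*b^2 - 4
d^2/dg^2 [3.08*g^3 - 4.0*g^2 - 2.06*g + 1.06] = 18.48*g - 8.0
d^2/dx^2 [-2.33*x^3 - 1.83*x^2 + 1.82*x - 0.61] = -13.98*x - 3.66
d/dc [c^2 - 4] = 2*c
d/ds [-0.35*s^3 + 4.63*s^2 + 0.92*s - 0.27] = -1.05*s^2 + 9.26*s + 0.92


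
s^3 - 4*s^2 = s^2*(s - 4)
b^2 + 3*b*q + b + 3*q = (b + 1)*(b + 3*q)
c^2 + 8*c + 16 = (c + 4)^2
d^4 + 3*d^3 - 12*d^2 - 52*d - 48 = (d - 4)*(d + 2)^2*(d + 3)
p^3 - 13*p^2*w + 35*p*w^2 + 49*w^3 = (p - 7*w)^2*(p + w)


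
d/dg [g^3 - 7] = 3*g^2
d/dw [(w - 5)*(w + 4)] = 2*w - 1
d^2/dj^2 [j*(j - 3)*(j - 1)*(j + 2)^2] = 20*j^3 - 54*j - 8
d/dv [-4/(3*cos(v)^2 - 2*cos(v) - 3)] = 8*(1 - 3*cos(v))*sin(v)/(3*sin(v)^2 + 2*cos(v))^2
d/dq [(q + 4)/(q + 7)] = 3/(q + 7)^2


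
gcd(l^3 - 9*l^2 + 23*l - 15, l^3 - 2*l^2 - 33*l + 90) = l^2 - 8*l + 15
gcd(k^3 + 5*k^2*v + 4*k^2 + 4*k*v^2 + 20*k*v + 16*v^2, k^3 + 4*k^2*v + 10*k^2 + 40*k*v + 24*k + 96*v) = k^2 + 4*k*v + 4*k + 16*v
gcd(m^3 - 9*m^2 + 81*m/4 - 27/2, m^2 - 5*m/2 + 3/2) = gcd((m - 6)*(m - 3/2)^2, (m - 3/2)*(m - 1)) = m - 3/2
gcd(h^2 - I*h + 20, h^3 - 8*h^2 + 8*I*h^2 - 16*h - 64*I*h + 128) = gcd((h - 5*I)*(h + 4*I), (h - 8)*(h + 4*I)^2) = h + 4*I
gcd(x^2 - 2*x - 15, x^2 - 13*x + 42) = 1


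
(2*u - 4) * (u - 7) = 2*u^2 - 18*u + 28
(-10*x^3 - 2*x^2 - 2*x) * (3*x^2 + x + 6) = -30*x^5 - 16*x^4 - 68*x^3 - 14*x^2 - 12*x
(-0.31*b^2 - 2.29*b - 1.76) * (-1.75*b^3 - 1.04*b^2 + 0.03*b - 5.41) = 0.5425*b^5 + 4.3299*b^4 + 5.4523*b^3 + 3.4388*b^2 + 12.3361*b + 9.5216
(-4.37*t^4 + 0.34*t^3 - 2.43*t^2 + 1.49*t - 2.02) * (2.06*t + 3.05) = -9.0022*t^5 - 12.6281*t^4 - 3.9688*t^3 - 4.3421*t^2 + 0.383299999999999*t - 6.161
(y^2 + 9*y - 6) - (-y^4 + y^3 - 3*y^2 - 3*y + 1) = y^4 - y^3 + 4*y^2 + 12*y - 7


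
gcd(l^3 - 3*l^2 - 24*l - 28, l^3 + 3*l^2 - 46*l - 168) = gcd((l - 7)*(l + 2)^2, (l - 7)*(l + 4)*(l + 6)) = l - 7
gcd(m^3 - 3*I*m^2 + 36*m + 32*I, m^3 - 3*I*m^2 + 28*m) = m + 4*I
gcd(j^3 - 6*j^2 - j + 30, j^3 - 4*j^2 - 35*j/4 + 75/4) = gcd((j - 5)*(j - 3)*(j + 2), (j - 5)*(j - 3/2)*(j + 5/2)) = j - 5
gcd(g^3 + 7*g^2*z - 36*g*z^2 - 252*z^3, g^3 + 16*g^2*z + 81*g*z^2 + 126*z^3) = g^2 + 13*g*z + 42*z^2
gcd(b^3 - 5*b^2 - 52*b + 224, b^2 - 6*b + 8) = b - 4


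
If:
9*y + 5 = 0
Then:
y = -5/9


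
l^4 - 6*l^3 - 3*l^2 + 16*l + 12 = (l - 6)*(l - 2)*(l + 1)^2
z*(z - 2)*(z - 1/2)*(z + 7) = z^4 + 9*z^3/2 - 33*z^2/2 + 7*z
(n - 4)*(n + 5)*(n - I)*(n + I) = n^4 + n^3 - 19*n^2 + n - 20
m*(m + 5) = m^2 + 5*m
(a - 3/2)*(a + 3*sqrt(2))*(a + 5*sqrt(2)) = a^3 - 3*a^2/2 + 8*sqrt(2)*a^2 - 12*sqrt(2)*a + 30*a - 45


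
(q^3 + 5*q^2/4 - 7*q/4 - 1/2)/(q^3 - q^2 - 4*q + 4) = (q + 1/4)/(q - 2)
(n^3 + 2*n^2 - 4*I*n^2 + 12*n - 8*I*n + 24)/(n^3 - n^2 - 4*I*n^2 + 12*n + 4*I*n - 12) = (n + 2)/(n - 1)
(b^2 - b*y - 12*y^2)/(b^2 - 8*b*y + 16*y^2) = (-b - 3*y)/(-b + 4*y)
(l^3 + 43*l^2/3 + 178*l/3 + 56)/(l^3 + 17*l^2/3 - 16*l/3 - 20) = (3*l^2 + 25*l + 28)/(3*l^2 - l - 10)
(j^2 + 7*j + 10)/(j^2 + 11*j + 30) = (j + 2)/(j + 6)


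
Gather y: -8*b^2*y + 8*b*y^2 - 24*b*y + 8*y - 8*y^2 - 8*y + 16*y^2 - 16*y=y^2*(8*b + 8) + y*(-8*b^2 - 24*b - 16)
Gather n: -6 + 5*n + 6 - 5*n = 0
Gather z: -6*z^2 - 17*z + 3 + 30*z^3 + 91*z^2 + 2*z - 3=30*z^3 + 85*z^2 - 15*z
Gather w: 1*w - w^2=-w^2 + w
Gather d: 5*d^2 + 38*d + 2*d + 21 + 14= 5*d^2 + 40*d + 35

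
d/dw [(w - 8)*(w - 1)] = 2*w - 9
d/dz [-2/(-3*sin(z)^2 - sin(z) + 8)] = -2*(6*sin(z) + 1)*cos(z)/(3*sin(z)^2 + sin(z) - 8)^2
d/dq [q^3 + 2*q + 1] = 3*q^2 + 2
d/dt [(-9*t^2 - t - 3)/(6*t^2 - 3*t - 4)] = (33*t^2 + 108*t - 5)/(36*t^4 - 36*t^3 - 39*t^2 + 24*t + 16)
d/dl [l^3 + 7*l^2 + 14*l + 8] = 3*l^2 + 14*l + 14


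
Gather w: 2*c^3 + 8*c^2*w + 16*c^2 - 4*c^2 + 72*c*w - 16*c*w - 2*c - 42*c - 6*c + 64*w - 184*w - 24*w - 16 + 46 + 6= 2*c^3 + 12*c^2 - 50*c + w*(8*c^2 + 56*c - 144) + 36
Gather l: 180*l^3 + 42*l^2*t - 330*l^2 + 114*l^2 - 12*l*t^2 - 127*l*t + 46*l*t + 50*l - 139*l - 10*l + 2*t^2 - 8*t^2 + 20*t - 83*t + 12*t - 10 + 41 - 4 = 180*l^3 + l^2*(42*t - 216) + l*(-12*t^2 - 81*t - 99) - 6*t^2 - 51*t + 27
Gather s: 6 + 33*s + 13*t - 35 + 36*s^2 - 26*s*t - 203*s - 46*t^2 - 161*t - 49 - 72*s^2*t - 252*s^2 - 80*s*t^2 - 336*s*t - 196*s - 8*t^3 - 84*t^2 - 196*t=s^2*(-72*t - 216) + s*(-80*t^2 - 362*t - 366) - 8*t^3 - 130*t^2 - 344*t - 78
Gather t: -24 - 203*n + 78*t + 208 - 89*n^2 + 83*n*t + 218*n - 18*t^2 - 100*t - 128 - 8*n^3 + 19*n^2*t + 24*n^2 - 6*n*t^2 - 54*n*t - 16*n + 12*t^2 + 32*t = -8*n^3 - 65*n^2 - n + t^2*(-6*n - 6) + t*(19*n^2 + 29*n + 10) + 56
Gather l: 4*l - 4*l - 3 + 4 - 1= 0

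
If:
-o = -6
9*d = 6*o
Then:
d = 4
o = 6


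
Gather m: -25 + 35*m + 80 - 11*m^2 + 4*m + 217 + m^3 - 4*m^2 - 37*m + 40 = m^3 - 15*m^2 + 2*m + 312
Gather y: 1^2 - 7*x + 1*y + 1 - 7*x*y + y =-7*x + y*(2 - 7*x) + 2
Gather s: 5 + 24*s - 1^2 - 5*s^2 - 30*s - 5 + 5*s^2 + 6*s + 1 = 0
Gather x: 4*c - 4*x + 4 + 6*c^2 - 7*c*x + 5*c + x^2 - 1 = 6*c^2 + 9*c + x^2 + x*(-7*c - 4) + 3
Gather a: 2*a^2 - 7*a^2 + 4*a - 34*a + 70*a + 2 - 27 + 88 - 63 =-5*a^2 + 40*a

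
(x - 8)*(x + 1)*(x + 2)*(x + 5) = x^4 - 47*x^2 - 126*x - 80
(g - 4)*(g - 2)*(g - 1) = g^3 - 7*g^2 + 14*g - 8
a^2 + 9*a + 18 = (a + 3)*(a + 6)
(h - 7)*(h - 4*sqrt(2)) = h^2 - 7*h - 4*sqrt(2)*h + 28*sqrt(2)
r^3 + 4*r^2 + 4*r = r*(r + 2)^2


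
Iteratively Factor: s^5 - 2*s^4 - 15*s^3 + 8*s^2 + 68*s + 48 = (s + 2)*(s^4 - 4*s^3 - 7*s^2 + 22*s + 24) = (s + 1)*(s + 2)*(s^3 - 5*s^2 - 2*s + 24) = (s - 4)*(s + 1)*(s + 2)*(s^2 - s - 6) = (s - 4)*(s - 3)*(s + 1)*(s + 2)*(s + 2)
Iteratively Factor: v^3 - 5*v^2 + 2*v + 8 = (v - 4)*(v^2 - v - 2) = (v - 4)*(v - 2)*(v + 1)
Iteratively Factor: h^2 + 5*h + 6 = (h + 3)*(h + 2)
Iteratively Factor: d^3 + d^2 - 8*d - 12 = (d + 2)*(d^2 - d - 6) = (d + 2)^2*(d - 3)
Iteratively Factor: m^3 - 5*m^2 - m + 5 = (m + 1)*(m^2 - 6*m + 5) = (m - 1)*(m + 1)*(m - 5)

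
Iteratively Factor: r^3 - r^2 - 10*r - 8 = (r + 1)*(r^2 - 2*r - 8) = (r + 1)*(r + 2)*(r - 4)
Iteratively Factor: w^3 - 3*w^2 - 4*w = (w - 4)*(w^2 + w) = (w - 4)*(w + 1)*(w)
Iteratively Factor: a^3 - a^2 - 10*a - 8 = (a + 1)*(a^2 - 2*a - 8) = (a - 4)*(a + 1)*(a + 2)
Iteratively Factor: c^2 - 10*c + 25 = (c - 5)*(c - 5)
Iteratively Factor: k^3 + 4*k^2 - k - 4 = (k + 4)*(k^2 - 1) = (k + 1)*(k + 4)*(k - 1)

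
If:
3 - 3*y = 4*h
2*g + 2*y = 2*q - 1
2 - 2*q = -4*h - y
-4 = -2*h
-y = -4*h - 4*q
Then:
No Solution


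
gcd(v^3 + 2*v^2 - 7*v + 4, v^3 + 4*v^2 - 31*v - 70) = 1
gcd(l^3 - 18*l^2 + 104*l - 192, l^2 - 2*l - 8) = l - 4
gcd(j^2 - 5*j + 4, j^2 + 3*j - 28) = j - 4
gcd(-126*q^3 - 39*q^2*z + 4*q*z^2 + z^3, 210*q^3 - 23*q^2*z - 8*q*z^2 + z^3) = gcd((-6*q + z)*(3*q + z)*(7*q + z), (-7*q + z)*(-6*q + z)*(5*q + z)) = -6*q + z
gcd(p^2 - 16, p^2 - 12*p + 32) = p - 4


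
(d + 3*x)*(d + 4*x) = d^2 + 7*d*x + 12*x^2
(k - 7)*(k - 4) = k^2 - 11*k + 28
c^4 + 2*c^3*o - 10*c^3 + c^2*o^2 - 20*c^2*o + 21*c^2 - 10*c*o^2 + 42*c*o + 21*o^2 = (c - 7)*(c - 3)*(c + o)^2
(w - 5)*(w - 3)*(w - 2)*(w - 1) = w^4 - 11*w^3 + 41*w^2 - 61*w + 30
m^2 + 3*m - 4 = (m - 1)*(m + 4)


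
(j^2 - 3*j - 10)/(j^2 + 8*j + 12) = (j - 5)/(j + 6)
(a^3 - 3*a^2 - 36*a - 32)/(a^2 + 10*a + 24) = (a^2 - 7*a - 8)/(a + 6)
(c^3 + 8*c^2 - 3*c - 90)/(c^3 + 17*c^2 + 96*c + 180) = (c - 3)/(c + 6)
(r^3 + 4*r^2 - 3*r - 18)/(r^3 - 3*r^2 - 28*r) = (-r^3 - 4*r^2 + 3*r + 18)/(r*(-r^2 + 3*r + 28))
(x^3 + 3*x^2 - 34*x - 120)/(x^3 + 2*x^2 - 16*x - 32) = (x^2 - x - 30)/(x^2 - 2*x - 8)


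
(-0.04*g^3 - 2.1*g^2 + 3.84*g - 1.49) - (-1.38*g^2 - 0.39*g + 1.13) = -0.04*g^3 - 0.72*g^2 + 4.23*g - 2.62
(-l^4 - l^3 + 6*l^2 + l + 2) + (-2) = -l^4 - l^3 + 6*l^2 + l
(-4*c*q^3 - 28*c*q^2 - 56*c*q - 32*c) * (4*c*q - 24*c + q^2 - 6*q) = -16*c^2*q^4 - 16*c^2*q^3 + 448*c^2*q^2 + 1216*c^2*q + 768*c^2 - 4*c*q^5 - 4*c*q^4 + 112*c*q^3 + 304*c*q^2 + 192*c*q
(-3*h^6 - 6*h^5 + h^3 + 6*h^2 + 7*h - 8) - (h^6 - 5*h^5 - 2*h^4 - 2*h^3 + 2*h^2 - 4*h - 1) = -4*h^6 - h^5 + 2*h^4 + 3*h^3 + 4*h^2 + 11*h - 7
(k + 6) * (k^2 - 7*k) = k^3 - k^2 - 42*k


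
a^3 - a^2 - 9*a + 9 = (a - 3)*(a - 1)*(a + 3)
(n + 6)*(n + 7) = n^2 + 13*n + 42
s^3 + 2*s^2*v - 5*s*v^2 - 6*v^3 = (s - 2*v)*(s + v)*(s + 3*v)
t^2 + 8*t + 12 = (t + 2)*(t + 6)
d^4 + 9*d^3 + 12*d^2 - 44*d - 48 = (d - 2)*(d + 1)*(d + 4)*(d + 6)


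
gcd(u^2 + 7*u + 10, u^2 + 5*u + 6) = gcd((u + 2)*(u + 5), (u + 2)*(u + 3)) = u + 2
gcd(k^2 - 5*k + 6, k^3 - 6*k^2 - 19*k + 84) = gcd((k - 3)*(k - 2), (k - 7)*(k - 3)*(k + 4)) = k - 3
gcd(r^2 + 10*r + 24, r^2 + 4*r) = r + 4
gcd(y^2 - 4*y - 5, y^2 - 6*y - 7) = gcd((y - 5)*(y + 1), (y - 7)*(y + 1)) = y + 1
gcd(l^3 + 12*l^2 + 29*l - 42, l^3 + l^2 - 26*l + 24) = l^2 + 5*l - 6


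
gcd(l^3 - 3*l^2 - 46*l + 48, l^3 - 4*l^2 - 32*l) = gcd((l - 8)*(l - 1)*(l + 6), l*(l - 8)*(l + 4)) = l - 8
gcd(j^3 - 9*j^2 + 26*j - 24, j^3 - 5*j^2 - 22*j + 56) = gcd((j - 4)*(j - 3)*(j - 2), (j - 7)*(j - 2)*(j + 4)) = j - 2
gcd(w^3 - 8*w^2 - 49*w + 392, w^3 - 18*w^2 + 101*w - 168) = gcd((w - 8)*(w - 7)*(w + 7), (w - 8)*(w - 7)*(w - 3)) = w^2 - 15*w + 56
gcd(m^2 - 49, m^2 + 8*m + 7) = m + 7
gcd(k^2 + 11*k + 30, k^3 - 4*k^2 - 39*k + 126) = k + 6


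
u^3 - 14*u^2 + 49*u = u*(u - 7)^2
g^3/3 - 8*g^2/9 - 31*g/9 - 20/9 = (g/3 + 1/3)*(g - 5)*(g + 4/3)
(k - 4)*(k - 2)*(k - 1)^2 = k^4 - 8*k^3 + 21*k^2 - 22*k + 8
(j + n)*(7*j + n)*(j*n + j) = 7*j^3*n + 7*j^3 + 8*j^2*n^2 + 8*j^2*n + j*n^3 + j*n^2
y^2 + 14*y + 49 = (y + 7)^2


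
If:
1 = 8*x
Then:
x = 1/8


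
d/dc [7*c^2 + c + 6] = 14*c + 1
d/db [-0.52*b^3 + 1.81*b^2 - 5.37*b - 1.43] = -1.56*b^2 + 3.62*b - 5.37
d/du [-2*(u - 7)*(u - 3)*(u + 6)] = -6*u^2 + 16*u + 78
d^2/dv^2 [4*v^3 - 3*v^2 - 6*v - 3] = 24*v - 6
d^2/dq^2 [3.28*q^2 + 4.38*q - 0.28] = 6.56000000000000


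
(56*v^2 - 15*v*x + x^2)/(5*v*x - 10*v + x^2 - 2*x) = (56*v^2 - 15*v*x + x^2)/(5*v*x - 10*v + x^2 - 2*x)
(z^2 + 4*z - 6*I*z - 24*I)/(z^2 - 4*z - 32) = (z - 6*I)/(z - 8)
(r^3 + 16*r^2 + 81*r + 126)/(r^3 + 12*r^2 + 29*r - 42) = (r + 3)/(r - 1)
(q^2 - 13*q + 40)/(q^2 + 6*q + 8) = (q^2 - 13*q + 40)/(q^2 + 6*q + 8)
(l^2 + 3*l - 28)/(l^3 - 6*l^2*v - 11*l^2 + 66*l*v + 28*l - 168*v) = (-l - 7)/(-l^2 + 6*l*v + 7*l - 42*v)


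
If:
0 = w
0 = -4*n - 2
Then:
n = -1/2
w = 0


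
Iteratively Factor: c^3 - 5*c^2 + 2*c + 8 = (c + 1)*(c^2 - 6*c + 8) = (c - 2)*(c + 1)*(c - 4)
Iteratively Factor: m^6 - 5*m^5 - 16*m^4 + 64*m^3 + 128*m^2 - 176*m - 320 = (m - 2)*(m^5 - 3*m^4 - 22*m^3 + 20*m^2 + 168*m + 160) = (m - 2)*(m + 2)*(m^4 - 5*m^3 - 12*m^2 + 44*m + 80) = (m - 5)*(m - 2)*(m + 2)*(m^3 - 12*m - 16) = (m - 5)*(m - 2)*(m + 2)^2*(m^2 - 2*m - 8) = (m - 5)*(m - 2)*(m + 2)^3*(m - 4)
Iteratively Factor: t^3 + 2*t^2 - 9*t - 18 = (t + 3)*(t^2 - t - 6) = (t + 2)*(t + 3)*(t - 3)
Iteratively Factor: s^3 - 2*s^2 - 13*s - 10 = (s + 2)*(s^2 - 4*s - 5) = (s + 1)*(s + 2)*(s - 5)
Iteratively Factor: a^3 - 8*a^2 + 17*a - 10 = (a - 2)*(a^2 - 6*a + 5) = (a - 5)*(a - 2)*(a - 1)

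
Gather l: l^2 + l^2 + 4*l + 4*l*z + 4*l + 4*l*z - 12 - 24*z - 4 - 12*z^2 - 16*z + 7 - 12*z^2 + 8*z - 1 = 2*l^2 + l*(8*z + 8) - 24*z^2 - 32*z - 10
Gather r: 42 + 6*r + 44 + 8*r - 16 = 14*r + 70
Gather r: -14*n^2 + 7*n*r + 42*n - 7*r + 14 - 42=-14*n^2 + 42*n + r*(7*n - 7) - 28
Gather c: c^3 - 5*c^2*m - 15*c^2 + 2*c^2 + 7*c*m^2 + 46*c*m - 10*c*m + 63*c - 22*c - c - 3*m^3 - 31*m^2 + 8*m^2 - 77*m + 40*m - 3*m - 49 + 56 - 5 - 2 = c^3 + c^2*(-5*m - 13) + c*(7*m^2 + 36*m + 40) - 3*m^3 - 23*m^2 - 40*m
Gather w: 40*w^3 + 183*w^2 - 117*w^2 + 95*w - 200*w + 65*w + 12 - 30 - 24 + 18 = 40*w^3 + 66*w^2 - 40*w - 24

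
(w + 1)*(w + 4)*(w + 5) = w^3 + 10*w^2 + 29*w + 20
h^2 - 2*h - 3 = (h - 3)*(h + 1)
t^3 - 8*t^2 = t^2*(t - 8)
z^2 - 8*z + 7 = (z - 7)*(z - 1)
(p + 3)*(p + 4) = p^2 + 7*p + 12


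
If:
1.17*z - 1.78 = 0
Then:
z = 1.52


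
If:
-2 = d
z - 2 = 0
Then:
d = -2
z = 2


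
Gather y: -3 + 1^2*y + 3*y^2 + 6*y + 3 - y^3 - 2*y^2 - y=-y^3 + y^2 + 6*y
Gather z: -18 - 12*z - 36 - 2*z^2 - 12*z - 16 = -2*z^2 - 24*z - 70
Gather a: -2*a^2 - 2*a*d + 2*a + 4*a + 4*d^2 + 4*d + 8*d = -2*a^2 + a*(6 - 2*d) + 4*d^2 + 12*d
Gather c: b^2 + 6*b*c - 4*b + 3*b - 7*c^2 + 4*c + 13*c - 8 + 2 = b^2 - b - 7*c^2 + c*(6*b + 17) - 6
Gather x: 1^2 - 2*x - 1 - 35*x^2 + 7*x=-35*x^2 + 5*x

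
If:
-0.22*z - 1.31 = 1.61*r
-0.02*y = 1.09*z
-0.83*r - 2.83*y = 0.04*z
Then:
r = -0.81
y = 0.24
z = -0.00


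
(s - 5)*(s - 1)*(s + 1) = s^3 - 5*s^2 - s + 5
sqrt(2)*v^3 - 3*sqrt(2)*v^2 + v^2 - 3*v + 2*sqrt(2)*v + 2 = (v - 2)*(v - 1)*(sqrt(2)*v + 1)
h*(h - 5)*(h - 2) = h^3 - 7*h^2 + 10*h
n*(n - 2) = n^2 - 2*n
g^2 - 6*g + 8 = (g - 4)*(g - 2)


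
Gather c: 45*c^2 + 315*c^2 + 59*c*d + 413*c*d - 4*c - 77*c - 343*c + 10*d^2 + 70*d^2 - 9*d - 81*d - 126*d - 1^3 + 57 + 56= 360*c^2 + c*(472*d - 424) + 80*d^2 - 216*d + 112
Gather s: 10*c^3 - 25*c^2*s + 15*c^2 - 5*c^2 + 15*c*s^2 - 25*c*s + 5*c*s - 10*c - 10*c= 10*c^3 + 10*c^2 + 15*c*s^2 - 20*c + s*(-25*c^2 - 20*c)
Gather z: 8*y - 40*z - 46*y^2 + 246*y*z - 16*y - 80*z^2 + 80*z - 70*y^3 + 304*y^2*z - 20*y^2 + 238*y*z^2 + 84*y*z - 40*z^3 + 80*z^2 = -70*y^3 - 66*y^2 + 238*y*z^2 - 8*y - 40*z^3 + z*(304*y^2 + 330*y + 40)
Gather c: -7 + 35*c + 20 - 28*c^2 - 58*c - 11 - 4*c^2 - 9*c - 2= -32*c^2 - 32*c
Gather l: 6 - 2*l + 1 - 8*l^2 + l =-8*l^2 - l + 7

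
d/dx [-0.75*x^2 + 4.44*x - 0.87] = 4.44 - 1.5*x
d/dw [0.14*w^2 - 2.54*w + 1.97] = 0.28*w - 2.54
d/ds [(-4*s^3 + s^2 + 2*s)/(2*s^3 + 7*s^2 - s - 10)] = 5*(-6*s^4 + 21*s^2 - 4*s - 4)/(4*s^6 + 28*s^5 + 45*s^4 - 54*s^3 - 139*s^2 + 20*s + 100)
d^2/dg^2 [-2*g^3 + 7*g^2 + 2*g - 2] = 14 - 12*g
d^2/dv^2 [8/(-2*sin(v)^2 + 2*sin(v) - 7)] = 16*(8*sin(v)^4 - 6*sin(v)^3 - 38*sin(v)^2 + 19*sin(v) + 10)/(-2*sin(v) - cos(2*v) + 8)^3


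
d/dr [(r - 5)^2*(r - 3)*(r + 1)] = 4*r^3 - 36*r^2 + 84*r - 20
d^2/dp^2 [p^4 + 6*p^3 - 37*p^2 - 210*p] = 12*p^2 + 36*p - 74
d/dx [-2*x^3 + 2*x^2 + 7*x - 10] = -6*x^2 + 4*x + 7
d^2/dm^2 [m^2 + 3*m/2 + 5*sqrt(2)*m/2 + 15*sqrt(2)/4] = 2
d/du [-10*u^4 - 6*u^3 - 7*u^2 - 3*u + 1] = -40*u^3 - 18*u^2 - 14*u - 3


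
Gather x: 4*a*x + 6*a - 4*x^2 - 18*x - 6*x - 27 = 6*a - 4*x^2 + x*(4*a - 24) - 27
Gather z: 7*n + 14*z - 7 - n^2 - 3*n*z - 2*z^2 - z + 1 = -n^2 + 7*n - 2*z^2 + z*(13 - 3*n) - 6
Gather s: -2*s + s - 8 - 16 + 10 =-s - 14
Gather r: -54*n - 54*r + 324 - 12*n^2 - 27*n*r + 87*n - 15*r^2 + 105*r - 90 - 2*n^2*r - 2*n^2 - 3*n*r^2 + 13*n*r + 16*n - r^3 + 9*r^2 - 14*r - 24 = -14*n^2 + 49*n - r^3 + r^2*(-3*n - 6) + r*(-2*n^2 - 14*n + 37) + 210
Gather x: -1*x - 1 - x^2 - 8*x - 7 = -x^2 - 9*x - 8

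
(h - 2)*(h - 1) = h^2 - 3*h + 2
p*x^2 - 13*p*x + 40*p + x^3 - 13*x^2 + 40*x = (p + x)*(x - 8)*(x - 5)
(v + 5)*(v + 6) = v^2 + 11*v + 30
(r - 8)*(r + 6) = r^2 - 2*r - 48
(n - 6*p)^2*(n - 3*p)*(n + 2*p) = n^4 - 13*n^3*p + 42*n^2*p^2 + 36*n*p^3 - 216*p^4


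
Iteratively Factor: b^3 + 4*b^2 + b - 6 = (b + 2)*(b^2 + 2*b - 3) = (b - 1)*(b + 2)*(b + 3)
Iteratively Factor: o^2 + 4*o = (o)*(o + 4)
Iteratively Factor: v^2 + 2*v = (v + 2)*(v)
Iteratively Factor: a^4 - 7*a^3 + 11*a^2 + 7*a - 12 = (a - 4)*(a^3 - 3*a^2 - a + 3) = (a - 4)*(a - 1)*(a^2 - 2*a - 3) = (a - 4)*(a - 1)*(a + 1)*(a - 3)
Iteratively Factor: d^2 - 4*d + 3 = (d - 1)*(d - 3)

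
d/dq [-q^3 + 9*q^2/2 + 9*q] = -3*q^2 + 9*q + 9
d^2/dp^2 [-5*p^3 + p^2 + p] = 2 - 30*p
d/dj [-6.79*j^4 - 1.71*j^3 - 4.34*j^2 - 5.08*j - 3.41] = -27.16*j^3 - 5.13*j^2 - 8.68*j - 5.08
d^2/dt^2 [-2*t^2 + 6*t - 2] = -4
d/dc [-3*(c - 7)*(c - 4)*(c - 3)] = -9*c^2 + 84*c - 183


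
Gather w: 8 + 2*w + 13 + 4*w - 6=6*w + 15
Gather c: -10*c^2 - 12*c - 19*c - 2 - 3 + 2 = -10*c^2 - 31*c - 3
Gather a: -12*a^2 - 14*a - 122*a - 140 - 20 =-12*a^2 - 136*a - 160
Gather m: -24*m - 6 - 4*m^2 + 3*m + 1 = -4*m^2 - 21*m - 5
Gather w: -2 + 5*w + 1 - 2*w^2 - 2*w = -2*w^2 + 3*w - 1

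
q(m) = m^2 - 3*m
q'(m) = 2*m - 3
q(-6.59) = 63.20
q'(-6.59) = -16.18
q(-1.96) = 9.72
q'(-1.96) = -6.92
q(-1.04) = 4.20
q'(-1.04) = -5.08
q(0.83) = -1.80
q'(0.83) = -1.34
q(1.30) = -2.21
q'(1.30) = -0.40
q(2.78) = -0.61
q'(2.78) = 2.56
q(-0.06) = 0.18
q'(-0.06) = -3.12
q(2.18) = -1.79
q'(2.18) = 1.36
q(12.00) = 108.00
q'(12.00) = 21.00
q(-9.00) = 108.00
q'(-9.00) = -21.00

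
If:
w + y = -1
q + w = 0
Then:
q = y + 1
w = -y - 1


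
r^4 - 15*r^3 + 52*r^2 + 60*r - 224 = (r - 8)*(r - 7)*(r - 2)*(r + 2)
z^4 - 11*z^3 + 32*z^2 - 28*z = z*(z - 7)*(z - 2)^2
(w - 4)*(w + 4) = w^2 - 16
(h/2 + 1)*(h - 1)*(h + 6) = h^3/2 + 7*h^2/2 + 2*h - 6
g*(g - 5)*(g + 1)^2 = g^4 - 3*g^3 - 9*g^2 - 5*g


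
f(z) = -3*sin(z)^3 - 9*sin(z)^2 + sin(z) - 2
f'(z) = -9*sin(z)^2*cos(z) - 18*sin(z)*cos(z) + cos(z)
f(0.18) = -2.13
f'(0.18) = -2.47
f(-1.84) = -8.64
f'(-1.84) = -2.66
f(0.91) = -8.30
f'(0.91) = -11.55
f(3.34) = -2.52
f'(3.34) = -4.12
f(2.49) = -5.37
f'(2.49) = 10.52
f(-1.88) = -8.53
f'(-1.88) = -3.04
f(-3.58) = -3.43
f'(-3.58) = 7.48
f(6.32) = -1.98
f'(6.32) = 0.33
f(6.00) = -2.92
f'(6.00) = 5.11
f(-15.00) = -5.63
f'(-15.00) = -6.76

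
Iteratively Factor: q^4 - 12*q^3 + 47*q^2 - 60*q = (q - 3)*(q^3 - 9*q^2 + 20*q) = q*(q - 3)*(q^2 - 9*q + 20) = q*(q - 4)*(q - 3)*(q - 5)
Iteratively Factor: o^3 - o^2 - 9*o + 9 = (o - 3)*(o^2 + 2*o - 3) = (o - 3)*(o + 3)*(o - 1)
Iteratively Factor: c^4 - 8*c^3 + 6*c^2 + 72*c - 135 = (c - 3)*(c^3 - 5*c^2 - 9*c + 45) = (c - 5)*(c - 3)*(c^2 - 9) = (c - 5)*(c - 3)^2*(c + 3)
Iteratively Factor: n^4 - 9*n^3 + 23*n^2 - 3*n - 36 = (n - 4)*(n^3 - 5*n^2 + 3*n + 9) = (n - 4)*(n + 1)*(n^2 - 6*n + 9) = (n - 4)*(n - 3)*(n + 1)*(n - 3)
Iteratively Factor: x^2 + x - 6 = (x - 2)*(x + 3)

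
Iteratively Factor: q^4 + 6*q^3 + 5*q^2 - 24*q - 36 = (q - 2)*(q^3 + 8*q^2 + 21*q + 18) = (q - 2)*(q + 3)*(q^2 + 5*q + 6) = (q - 2)*(q + 3)^2*(q + 2)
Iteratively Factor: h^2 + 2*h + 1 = (h + 1)*(h + 1)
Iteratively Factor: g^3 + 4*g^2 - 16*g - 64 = (g - 4)*(g^2 + 8*g + 16) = (g - 4)*(g + 4)*(g + 4)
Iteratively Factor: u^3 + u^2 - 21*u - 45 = (u + 3)*(u^2 - 2*u - 15) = (u + 3)^2*(u - 5)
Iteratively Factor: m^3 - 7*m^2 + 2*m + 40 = (m - 5)*(m^2 - 2*m - 8) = (m - 5)*(m - 4)*(m + 2)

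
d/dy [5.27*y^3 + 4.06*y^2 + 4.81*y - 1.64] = 15.81*y^2 + 8.12*y + 4.81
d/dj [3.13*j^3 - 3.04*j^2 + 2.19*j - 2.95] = 9.39*j^2 - 6.08*j + 2.19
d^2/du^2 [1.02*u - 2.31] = 0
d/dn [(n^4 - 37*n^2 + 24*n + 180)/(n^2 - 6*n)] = 2*(n^5 - 9*n^4 + 99*n^2 - 180*n + 540)/(n^2*(n^2 - 12*n + 36))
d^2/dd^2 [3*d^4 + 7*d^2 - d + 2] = 36*d^2 + 14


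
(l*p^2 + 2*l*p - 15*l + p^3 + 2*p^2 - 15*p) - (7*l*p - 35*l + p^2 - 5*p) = l*p^2 - 5*l*p + 20*l + p^3 + p^2 - 10*p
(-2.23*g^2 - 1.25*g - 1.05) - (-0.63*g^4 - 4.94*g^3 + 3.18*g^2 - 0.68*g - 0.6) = 0.63*g^4 + 4.94*g^3 - 5.41*g^2 - 0.57*g - 0.45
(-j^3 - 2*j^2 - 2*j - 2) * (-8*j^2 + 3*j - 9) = 8*j^5 + 13*j^4 + 19*j^3 + 28*j^2 + 12*j + 18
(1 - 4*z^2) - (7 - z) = -4*z^2 + z - 6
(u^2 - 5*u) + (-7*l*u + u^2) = -7*l*u + 2*u^2 - 5*u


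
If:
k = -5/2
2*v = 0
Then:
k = -5/2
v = 0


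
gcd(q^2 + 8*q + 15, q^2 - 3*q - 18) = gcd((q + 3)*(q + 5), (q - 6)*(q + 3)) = q + 3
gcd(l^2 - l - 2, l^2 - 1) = l + 1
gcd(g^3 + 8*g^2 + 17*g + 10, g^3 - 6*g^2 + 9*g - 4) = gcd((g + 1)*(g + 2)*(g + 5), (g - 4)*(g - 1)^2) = 1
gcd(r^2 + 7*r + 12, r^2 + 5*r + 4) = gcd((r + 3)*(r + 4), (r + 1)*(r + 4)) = r + 4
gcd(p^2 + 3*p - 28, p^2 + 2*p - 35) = p + 7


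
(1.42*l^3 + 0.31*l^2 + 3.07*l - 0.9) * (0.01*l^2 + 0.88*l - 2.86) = 0.0142*l^5 + 1.2527*l^4 - 3.7577*l^3 + 1.806*l^2 - 9.5722*l + 2.574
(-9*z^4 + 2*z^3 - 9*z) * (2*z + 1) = -18*z^5 - 5*z^4 + 2*z^3 - 18*z^2 - 9*z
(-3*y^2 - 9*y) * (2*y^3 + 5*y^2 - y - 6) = -6*y^5 - 33*y^4 - 42*y^3 + 27*y^2 + 54*y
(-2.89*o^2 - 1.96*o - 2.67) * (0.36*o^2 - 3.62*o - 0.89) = -1.0404*o^4 + 9.7562*o^3 + 8.7061*o^2 + 11.4098*o + 2.3763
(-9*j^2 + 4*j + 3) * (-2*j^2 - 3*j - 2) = 18*j^4 + 19*j^3 - 17*j - 6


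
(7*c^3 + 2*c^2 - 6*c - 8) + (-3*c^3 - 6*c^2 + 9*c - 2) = 4*c^3 - 4*c^2 + 3*c - 10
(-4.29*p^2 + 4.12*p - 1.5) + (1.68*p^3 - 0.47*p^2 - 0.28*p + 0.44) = 1.68*p^3 - 4.76*p^2 + 3.84*p - 1.06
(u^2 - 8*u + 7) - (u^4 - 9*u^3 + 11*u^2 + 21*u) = -u^4 + 9*u^3 - 10*u^2 - 29*u + 7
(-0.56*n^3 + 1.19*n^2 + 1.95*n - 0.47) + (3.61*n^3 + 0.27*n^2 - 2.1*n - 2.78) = 3.05*n^3 + 1.46*n^2 - 0.15*n - 3.25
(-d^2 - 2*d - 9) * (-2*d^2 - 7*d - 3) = 2*d^4 + 11*d^3 + 35*d^2 + 69*d + 27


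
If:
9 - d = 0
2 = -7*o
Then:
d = 9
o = -2/7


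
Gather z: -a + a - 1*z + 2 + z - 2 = 0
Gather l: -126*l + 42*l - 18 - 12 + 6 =-84*l - 24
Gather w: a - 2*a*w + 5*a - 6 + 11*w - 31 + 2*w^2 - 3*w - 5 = 6*a + 2*w^2 + w*(8 - 2*a) - 42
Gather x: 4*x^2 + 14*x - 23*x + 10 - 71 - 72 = 4*x^2 - 9*x - 133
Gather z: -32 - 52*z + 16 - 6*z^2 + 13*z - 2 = -6*z^2 - 39*z - 18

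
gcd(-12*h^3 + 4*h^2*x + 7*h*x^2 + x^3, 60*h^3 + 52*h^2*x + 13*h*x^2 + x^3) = 12*h^2 + 8*h*x + x^2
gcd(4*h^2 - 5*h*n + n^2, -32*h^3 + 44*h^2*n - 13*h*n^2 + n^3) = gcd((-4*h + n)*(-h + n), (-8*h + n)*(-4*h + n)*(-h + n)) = 4*h^2 - 5*h*n + n^2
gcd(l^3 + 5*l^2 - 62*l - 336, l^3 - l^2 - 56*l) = l^2 - l - 56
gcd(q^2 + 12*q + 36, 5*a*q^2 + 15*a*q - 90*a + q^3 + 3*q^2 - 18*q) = q + 6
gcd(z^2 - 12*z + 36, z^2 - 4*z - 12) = z - 6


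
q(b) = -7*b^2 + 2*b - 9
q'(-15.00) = 212.00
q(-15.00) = -1614.00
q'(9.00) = -124.00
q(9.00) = -558.00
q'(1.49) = -18.86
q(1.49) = -21.56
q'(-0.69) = 11.66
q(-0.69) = -13.71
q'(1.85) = -23.90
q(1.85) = -29.26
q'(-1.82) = 27.48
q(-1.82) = -35.83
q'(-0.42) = 7.88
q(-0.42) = -11.07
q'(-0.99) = 15.86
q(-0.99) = -17.84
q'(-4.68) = 67.52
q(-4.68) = -171.68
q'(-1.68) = 25.52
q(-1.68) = -32.12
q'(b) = 2 - 14*b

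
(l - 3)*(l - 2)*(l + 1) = l^3 - 4*l^2 + l + 6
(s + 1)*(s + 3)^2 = s^3 + 7*s^2 + 15*s + 9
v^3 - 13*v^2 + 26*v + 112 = (v - 8)*(v - 7)*(v + 2)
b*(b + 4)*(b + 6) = b^3 + 10*b^2 + 24*b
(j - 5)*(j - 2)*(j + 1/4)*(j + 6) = j^4 - 3*j^3/4 - 129*j^2/4 + 52*j + 15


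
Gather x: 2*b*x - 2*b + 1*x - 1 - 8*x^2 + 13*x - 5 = -2*b - 8*x^2 + x*(2*b + 14) - 6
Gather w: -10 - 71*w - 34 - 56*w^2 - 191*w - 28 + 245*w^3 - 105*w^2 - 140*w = 245*w^3 - 161*w^2 - 402*w - 72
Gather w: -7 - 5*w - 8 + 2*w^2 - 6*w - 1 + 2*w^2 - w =4*w^2 - 12*w - 16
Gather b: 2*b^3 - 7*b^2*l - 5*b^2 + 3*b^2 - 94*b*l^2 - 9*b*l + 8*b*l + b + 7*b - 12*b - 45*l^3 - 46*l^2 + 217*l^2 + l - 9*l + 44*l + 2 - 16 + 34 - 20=2*b^3 + b^2*(-7*l - 2) + b*(-94*l^2 - l - 4) - 45*l^3 + 171*l^2 + 36*l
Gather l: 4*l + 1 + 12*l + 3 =16*l + 4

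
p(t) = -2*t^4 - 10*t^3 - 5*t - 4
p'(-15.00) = 20245.00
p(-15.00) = -67429.00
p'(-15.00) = 20245.00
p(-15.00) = -67429.00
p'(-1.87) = -57.59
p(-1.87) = 46.29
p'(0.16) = -5.80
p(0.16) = -4.84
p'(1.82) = -152.60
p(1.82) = -95.33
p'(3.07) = -519.22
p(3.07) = -486.35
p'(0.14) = -5.61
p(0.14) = -4.73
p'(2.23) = -242.90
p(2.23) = -175.51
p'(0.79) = -27.67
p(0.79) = -13.66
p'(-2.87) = -62.99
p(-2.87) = 111.06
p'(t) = -8*t^3 - 30*t^2 - 5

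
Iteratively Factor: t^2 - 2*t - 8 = (t + 2)*(t - 4)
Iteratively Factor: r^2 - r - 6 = (r + 2)*(r - 3)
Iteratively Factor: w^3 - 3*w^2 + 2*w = (w - 2)*(w^2 - w) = (w - 2)*(w - 1)*(w)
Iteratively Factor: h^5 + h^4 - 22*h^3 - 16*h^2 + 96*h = (h - 4)*(h^4 + 5*h^3 - 2*h^2 - 24*h) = (h - 4)*(h + 4)*(h^3 + h^2 - 6*h) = (h - 4)*(h + 3)*(h + 4)*(h^2 - 2*h) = h*(h - 4)*(h + 3)*(h + 4)*(h - 2)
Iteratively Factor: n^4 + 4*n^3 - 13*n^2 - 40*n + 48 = (n + 4)*(n^3 - 13*n + 12) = (n - 1)*(n + 4)*(n^2 + n - 12) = (n - 1)*(n + 4)^2*(n - 3)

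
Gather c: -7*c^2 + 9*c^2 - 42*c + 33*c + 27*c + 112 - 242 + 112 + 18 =2*c^2 + 18*c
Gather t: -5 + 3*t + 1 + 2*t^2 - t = 2*t^2 + 2*t - 4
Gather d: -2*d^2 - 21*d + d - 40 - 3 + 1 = -2*d^2 - 20*d - 42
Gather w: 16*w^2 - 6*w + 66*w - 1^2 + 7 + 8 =16*w^2 + 60*w + 14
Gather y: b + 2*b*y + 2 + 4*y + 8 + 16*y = b + y*(2*b + 20) + 10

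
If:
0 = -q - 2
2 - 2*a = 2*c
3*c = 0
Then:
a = 1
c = 0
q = -2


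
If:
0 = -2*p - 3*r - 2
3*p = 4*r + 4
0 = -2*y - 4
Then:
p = 4/17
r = -14/17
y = -2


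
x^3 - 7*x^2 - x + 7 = (x - 7)*(x - 1)*(x + 1)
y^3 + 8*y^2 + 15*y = y*(y + 3)*(y + 5)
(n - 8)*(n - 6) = n^2 - 14*n + 48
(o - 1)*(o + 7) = o^2 + 6*o - 7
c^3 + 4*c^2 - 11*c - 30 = (c - 3)*(c + 2)*(c + 5)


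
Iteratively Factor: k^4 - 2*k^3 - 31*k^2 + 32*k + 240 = (k + 4)*(k^3 - 6*k^2 - 7*k + 60) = (k - 4)*(k + 4)*(k^2 - 2*k - 15) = (k - 4)*(k + 3)*(k + 4)*(k - 5)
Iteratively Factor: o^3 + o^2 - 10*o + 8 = (o - 1)*(o^2 + 2*o - 8) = (o - 1)*(o + 4)*(o - 2)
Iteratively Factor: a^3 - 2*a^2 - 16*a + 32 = (a - 2)*(a^2 - 16) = (a - 2)*(a + 4)*(a - 4)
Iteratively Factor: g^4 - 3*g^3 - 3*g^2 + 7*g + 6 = (g - 3)*(g^3 - 3*g - 2) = (g - 3)*(g + 1)*(g^2 - g - 2) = (g - 3)*(g + 1)^2*(g - 2)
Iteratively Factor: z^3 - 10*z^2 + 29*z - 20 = (z - 1)*(z^2 - 9*z + 20) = (z - 4)*(z - 1)*(z - 5)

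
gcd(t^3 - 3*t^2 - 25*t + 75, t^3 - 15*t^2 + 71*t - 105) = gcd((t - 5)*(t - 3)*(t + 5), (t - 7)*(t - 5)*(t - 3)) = t^2 - 8*t + 15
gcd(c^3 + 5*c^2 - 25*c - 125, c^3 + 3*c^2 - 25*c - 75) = c^2 - 25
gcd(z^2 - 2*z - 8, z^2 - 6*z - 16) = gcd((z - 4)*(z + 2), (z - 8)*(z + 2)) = z + 2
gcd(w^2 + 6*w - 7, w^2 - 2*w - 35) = 1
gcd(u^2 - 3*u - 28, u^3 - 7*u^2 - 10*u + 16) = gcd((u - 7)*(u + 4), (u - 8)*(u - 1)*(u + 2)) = 1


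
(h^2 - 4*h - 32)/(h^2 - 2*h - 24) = (h - 8)/(h - 6)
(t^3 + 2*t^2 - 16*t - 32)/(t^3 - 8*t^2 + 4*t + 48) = (t + 4)/(t - 6)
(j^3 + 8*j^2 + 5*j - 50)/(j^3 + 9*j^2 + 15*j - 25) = (j - 2)/(j - 1)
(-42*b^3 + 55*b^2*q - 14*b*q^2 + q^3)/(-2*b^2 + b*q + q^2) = (42*b^2 - 13*b*q + q^2)/(2*b + q)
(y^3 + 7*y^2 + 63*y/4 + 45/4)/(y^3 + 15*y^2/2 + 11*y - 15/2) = (4*y^2 + 16*y + 15)/(2*(2*y^2 + 9*y - 5))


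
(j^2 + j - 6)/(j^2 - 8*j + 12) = (j + 3)/(j - 6)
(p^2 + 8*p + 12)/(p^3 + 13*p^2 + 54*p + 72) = (p + 2)/(p^2 + 7*p + 12)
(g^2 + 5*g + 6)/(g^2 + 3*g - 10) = (g^2 + 5*g + 6)/(g^2 + 3*g - 10)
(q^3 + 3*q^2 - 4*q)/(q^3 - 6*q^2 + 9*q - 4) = q*(q + 4)/(q^2 - 5*q + 4)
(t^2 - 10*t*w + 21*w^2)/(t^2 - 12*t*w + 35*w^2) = (t - 3*w)/(t - 5*w)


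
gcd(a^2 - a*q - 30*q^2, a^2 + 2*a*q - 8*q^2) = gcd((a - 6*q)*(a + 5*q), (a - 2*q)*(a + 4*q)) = 1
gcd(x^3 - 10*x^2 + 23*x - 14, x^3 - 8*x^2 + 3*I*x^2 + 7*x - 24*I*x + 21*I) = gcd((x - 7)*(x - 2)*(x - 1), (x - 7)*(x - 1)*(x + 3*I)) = x^2 - 8*x + 7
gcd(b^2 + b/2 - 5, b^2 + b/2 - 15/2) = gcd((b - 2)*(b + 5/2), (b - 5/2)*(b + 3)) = 1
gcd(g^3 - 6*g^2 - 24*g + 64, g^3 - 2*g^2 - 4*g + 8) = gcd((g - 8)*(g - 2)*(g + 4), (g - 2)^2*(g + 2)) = g - 2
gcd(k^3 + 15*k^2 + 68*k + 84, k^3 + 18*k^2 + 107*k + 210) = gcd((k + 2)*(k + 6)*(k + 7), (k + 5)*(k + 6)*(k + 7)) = k^2 + 13*k + 42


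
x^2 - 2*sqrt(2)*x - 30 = (x - 5*sqrt(2))*(x + 3*sqrt(2))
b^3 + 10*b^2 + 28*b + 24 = (b + 2)^2*(b + 6)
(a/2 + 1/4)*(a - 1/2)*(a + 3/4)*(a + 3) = a^4/2 + 15*a^3/8 + a^2 - 15*a/32 - 9/32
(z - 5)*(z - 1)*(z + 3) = z^3 - 3*z^2 - 13*z + 15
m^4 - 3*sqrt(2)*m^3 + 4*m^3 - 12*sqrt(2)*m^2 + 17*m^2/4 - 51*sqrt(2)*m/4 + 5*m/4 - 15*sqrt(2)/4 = (m + 1/2)*(m + 1)*(m + 5/2)*(m - 3*sqrt(2))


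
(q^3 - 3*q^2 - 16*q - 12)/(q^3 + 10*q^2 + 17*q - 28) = (q^3 - 3*q^2 - 16*q - 12)/(q^3 + 10*q^2 + 17*q - 28)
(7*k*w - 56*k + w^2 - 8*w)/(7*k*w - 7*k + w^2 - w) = (w - 8)/(w - 1)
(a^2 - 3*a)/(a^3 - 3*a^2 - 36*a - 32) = a*(3 - a)/(-a^3 + 3*a^2 + 36*a + 32)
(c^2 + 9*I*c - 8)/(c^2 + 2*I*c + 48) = (c + I)/(c - 6*I)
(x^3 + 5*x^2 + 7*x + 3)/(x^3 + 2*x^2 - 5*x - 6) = (x + 1)/(x - 2)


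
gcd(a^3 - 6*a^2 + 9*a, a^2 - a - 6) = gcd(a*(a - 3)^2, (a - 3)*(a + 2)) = a - 3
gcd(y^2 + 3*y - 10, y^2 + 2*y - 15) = y + 5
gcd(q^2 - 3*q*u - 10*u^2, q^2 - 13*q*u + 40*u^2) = q - 5*u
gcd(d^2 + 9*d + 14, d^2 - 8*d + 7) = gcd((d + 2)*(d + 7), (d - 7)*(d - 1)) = 1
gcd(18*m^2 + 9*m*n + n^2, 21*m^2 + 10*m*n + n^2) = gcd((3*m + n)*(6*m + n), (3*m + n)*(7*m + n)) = 3*m + n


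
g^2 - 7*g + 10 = (g - 5)*(g - 2)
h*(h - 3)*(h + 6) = h^3 + 3*h^2 - 18*h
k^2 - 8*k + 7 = (k - 7)*(k - 1)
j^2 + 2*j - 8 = (j - 2)*(j + 4)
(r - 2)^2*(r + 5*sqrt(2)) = r^3 - 4*r^2 + 5*sqrt(2)*r^2 - 20*sqrt(2)*r + 4*r + 20*sqrt(2)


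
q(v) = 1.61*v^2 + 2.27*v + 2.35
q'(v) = 3.22*v + 2.27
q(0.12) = 2.65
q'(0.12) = 2.66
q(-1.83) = 3.59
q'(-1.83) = -3.62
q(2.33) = 16.38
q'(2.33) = 9.77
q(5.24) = 58.45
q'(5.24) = 19.14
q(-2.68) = 7.83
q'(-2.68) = -6.36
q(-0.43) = 1.67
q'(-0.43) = 0.89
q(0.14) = 2.70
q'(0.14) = 2.72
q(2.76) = 20.88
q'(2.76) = 11.16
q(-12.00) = 206.95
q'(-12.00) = -36.37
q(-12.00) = 206.95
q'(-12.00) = -36.37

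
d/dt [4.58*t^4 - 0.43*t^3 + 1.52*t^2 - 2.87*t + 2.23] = 18.32*t^3 - 1.29*t^2 + 3.04*t - 2.87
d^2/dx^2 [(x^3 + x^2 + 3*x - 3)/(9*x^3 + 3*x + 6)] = 2*(9*x^6 + 72*x^5 - 207*x^4 - 50*x^3 - 129*x^2 + 66*x - 5)/(3*(27*x^9 + 27*x^7 + 54*x^6 + 9*x^5 + 36*x^4 + 37*x^3 + 6*x^2 + 12*x + 8))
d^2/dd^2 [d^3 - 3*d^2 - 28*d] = 6*d - 6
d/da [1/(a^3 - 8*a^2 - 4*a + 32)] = (-3*a^2 + 16*a + 4)/(a^3 - 8*a^2 - 4*a + 32)^2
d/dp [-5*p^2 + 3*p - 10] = 3 - 10*p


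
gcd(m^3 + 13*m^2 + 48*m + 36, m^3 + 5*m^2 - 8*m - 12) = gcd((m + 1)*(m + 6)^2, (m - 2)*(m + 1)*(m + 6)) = m^2 + 7*m + 6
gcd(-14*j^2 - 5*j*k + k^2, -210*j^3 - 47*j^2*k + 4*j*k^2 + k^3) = 7*j - k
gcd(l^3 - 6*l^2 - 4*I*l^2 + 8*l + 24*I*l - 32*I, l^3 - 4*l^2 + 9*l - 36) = l - 4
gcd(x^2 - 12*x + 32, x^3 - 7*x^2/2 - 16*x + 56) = x - 4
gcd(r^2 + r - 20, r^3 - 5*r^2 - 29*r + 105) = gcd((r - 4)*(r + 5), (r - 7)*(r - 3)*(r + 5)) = r + 5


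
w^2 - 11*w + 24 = (w - 8)*(w - 3)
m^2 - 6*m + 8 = (m - 4)*(m - 2)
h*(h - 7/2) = h^2 - 7*h/2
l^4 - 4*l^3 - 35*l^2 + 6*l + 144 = (l - 8)*(l - 2)*(l + 3)^2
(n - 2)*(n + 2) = n^2 - 4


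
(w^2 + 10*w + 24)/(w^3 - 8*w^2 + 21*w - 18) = (w^2 + 10*w + 24)/(w^3 - 8*w^2 + 21*w - 18)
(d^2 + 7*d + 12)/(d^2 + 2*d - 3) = (d + 4)/(d - 1)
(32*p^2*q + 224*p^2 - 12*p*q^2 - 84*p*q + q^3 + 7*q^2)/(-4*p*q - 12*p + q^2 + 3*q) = (-8*p*q - 56*p + q^2 + 7*q)/(q + 3)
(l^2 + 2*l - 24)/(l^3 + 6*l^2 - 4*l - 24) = (l - 4)/(l^2 - 4)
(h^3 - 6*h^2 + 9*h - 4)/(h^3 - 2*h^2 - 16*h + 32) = (h^2 - 2*h + 1)/(h^2 + 2*h - 8)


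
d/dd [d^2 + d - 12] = 2*d + 1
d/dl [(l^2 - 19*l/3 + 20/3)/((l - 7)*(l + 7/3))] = (15*l^2 - 414*l + 1211)/(9*l^4 - 84*l^3 - 98*l^2 + 1372*l + 2401)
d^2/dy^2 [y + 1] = 0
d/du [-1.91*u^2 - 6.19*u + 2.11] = -3.82*u - 6.19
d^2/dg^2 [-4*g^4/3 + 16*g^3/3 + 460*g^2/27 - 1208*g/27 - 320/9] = -16*g^2 + 32*g + 920/27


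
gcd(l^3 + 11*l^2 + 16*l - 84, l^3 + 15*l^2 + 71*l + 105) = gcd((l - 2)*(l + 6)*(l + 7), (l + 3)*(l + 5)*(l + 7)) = l + 7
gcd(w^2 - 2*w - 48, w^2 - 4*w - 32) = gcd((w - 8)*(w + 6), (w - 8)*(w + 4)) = w - 8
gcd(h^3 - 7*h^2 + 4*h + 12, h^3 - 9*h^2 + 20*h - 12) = h^2 - 8*h + 12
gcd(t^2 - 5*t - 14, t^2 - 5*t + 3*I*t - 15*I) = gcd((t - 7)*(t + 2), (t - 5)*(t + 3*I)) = 1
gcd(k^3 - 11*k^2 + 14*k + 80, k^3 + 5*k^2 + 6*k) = k + 2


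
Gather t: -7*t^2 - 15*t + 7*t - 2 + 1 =-7*t^2 - 8*t - 1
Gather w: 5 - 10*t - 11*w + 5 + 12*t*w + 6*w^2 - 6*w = -10*t + 6*w^2 + w*(12*t - 17) + 10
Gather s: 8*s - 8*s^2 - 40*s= -8*s^2 - 32*s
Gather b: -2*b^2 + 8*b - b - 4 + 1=-2*b^2 + 7*b - 3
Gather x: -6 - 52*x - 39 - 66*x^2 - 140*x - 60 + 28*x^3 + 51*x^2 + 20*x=28*x^3 - 15*x^2 - 172*x - 105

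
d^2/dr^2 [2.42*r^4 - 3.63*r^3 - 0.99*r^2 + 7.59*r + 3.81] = 29.04*r^2 - 21.78*r - 1.98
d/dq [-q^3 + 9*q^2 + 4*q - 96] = -3*q^2 + 18*q + 4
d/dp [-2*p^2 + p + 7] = 1 - 4*p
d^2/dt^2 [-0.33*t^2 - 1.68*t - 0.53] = -0.660000000000000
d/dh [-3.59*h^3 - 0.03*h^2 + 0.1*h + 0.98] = -10.77*h^2 - 0.06*h + 0.1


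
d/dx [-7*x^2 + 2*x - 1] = 2 - 14*x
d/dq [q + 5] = 1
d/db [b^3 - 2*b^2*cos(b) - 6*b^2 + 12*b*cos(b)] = 2*b^2*sin(b) + 3*b^2 - 12*b*sin(b) - 4*b*cos(b) - 12*b + 12*cos(b)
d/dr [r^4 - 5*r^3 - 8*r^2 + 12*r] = 4*r^3 - 15*r^2 - 16*r + 12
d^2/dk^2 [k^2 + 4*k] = 2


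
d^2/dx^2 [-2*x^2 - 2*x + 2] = -4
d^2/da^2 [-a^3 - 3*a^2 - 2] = -6*a - 6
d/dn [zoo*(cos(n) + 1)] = zoo*sin(n)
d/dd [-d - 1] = -1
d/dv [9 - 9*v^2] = -18*v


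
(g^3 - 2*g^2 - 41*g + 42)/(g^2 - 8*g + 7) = g + 6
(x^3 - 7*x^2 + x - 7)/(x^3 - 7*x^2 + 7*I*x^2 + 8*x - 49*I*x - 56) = (x + I)/(x + 8*I)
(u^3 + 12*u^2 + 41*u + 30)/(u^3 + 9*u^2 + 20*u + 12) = (u + 5)/(u + 2)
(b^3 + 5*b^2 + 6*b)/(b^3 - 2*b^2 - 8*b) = (b + 3)/(b - 4)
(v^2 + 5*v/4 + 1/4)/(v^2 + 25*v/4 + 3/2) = (v + 1)/(v + 6)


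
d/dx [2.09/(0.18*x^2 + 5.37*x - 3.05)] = (-0.7524*x - 11.2233)/(0.18*x^2 + 5.37*x - 3.05)^2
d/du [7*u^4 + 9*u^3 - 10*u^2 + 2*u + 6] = 28*u^3 + 27*u^2 - 20*u + 2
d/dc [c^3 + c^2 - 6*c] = 3*c^2 + 2*c - 6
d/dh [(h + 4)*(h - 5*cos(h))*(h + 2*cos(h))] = -(h + 4)*(h - 5*cos(h))*(2*sin(h) - 1) + (h + 4)*(h + 2*cos(h))*(5*sin(h) + 1) + (h - 5*cos(h))*(h + 2*cos(h))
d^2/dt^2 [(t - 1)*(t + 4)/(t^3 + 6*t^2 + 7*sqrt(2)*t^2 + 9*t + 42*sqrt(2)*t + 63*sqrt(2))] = 2*(t^4 + 3*t^3 - 63*sqrt(2)*t^2 - 24*t^2 - 476*sqrt(2)*t - 342*t - 2094 - 357*sqrt(2))/(t^7 + 12*t^6 + 21*sqrt(2)*t^6 + 348*t^5 + 252*sqrt(2)*t^5 + 1820*sqrt(2)*t^4 + 3636*t^4 + 10500*sqrt(2)*t^3 + 15957*t^3 + 31752*t^2 + 38745*sqrt(2)*t^2 + 23814*t + 74088*sqrt(2)*t + 55566*sqrt(2))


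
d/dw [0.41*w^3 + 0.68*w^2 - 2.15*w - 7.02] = 1.23*w^2 + 1.36*w - 2.15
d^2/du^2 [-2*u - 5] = 0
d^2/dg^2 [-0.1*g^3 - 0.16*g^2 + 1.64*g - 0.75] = -0.6*g - 0.32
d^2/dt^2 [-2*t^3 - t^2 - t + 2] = -12*t - 2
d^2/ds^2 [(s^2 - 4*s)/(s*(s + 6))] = -20/(s^3 + 18*s^2 + 108*s + 216)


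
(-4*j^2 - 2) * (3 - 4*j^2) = 16*j^4 - 4*j^2 - 6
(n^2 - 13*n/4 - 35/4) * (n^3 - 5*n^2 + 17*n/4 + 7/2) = n^5 - 33*n^4/4 + 47*n^3/4 + 535*n^2/16 - 777*n/16 - 245/8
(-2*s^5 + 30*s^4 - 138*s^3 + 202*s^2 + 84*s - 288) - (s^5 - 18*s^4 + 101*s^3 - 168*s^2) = -3*s^5 + 48*s^4 - 239*s^3 + 370*s^2 + 84*s - 288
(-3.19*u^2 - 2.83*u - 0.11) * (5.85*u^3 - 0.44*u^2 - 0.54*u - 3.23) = -18.6615*u^5 - 15.1519*u^4 + 2.3243*u^3 + 11.8803*u^2 + 9.2003*u + 0.3553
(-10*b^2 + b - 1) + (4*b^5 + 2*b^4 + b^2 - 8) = 4*b^5 + 2*b^4 - 9*b^2 + b - 9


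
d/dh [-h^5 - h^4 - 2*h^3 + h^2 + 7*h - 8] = -5*h^4 - 4*h^3 - 6*h^2 + 2*h + 7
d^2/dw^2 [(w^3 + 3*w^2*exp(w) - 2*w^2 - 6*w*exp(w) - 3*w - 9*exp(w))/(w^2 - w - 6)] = (3*w^3*exp(w) + 15*w^2*exp(w) + 30*w*exp(w) + 18*exp(w) + 4)/(w^3 + 6*w^2 + 12*w + 8)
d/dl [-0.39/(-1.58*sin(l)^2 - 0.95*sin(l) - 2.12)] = -(1.2324*sin(l) + 0.3705)*cos(l)/(1.58*sin(l)^2 + 0.95*sin(l) + 2.12)^2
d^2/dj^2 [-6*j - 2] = 0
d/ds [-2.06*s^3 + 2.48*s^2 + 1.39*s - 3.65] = -6.18*s^2 + 4.96*s + 1.39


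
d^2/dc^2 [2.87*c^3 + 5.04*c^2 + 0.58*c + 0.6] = 17.22*c + 10.08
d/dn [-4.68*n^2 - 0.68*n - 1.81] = -9.36*n - 0.68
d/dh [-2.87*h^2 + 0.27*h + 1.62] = 0.27 - 5.74*h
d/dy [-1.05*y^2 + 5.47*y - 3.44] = 5.47 - 2.1*y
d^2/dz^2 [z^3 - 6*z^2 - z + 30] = 6*z - 12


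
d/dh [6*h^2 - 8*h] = 12*h - 8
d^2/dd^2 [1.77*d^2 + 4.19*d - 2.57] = 3.54000000000000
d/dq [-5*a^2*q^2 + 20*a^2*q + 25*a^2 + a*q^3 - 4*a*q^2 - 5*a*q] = a*(-10*a*q + 20*a + 3*q^2 - 8*q - 5)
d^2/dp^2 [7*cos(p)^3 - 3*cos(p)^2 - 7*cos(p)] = 7*cos(p)/4 + 6*cos(2*p) - 63*cos(3*p)/4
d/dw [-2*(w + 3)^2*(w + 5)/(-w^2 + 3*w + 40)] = 2*(w^2 - 16*w - 57)/(w^2 - 16*w + 64)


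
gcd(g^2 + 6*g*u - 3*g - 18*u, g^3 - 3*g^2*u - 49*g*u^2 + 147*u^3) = 1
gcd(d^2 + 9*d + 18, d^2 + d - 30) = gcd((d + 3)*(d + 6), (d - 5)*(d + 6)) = d + 6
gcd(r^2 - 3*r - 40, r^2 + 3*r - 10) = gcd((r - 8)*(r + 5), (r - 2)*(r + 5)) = r + 5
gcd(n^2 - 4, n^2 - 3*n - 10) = n + 2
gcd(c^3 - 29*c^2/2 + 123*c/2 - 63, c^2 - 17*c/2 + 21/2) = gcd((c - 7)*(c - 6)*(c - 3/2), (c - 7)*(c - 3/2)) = c^2 - 17*c/2 + 21/2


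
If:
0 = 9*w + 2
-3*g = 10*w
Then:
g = 20/27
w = -2/9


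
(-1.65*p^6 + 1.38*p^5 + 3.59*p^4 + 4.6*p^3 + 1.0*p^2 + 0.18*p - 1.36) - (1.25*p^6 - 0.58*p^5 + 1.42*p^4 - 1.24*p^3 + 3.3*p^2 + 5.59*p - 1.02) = -2.9*p^6 + 1.96*p^5 + 2.17*p^4 + 5.84*p^3 - 2.3*p^2 - 5.41*p - 0.34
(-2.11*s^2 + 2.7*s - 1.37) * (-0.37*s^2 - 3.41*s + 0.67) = 0.7807*s^4 + 6.1961*s^3 - 10.1138*s^2 + 6.4807*s - 0.9179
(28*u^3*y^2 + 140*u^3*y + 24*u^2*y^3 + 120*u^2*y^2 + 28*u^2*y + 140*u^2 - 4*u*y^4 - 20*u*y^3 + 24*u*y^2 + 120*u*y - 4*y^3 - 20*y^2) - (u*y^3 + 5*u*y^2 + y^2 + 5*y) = 28*u^3*y^2 + 140*u^3*y + 24*u^2*y^3 + 120*u^2*y^2 + 28*u^2*y + 140*u^2 - 4*u*y^4 - 21*u*y^3 + 19*u*y^2 + 120*u*y - 4*y^3 - 21*y^2 - 5*y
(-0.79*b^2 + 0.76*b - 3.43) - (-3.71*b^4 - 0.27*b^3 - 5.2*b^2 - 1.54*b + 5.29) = 3.71*b^4 + 0.27*b^3 + 4.41*b^2 + 2.3*b - 8.72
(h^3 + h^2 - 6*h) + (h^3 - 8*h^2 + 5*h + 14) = 2*h^3 - 7*h^2 - h + 14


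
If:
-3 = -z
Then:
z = 3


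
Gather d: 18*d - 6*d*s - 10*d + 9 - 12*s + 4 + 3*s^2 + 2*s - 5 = d*(8 - 6*s) + 3*s^2 - 10*s + 8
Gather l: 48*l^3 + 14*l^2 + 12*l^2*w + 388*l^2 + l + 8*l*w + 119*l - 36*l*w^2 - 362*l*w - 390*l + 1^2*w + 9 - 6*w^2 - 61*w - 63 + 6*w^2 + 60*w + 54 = 48*l^3 + l^2*(12*w + 402) + l*(-36*w^2 - 354*w - 270)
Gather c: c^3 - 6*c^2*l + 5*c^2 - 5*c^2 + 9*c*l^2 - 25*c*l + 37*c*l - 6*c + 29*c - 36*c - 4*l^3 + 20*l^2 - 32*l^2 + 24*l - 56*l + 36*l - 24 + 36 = c^3 - 6*c^2*l + c*(9*l^2 + 12*l - 13) - 4*l^3 - 12*l^2 + 4*l + 12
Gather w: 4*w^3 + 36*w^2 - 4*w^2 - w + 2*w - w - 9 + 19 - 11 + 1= 4*w^3 + 32*w^2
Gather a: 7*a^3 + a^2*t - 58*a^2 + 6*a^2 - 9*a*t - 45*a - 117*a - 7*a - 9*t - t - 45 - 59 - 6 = 7*a^3 + a^2*(t - 52) + a*(-9*t - 169) - 10*t - 110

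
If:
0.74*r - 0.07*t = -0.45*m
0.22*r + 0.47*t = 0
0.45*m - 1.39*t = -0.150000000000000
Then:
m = -2.11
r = 1.23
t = -0.57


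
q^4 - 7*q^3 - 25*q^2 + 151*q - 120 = (q - 8)*(q - 3)*(q - 1)*(q + 5)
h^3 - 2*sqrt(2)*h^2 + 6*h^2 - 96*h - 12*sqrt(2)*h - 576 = (h + 6)*(h - 8*sqrt(2))*(h + 6*sqrt(2))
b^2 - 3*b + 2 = (b - 2)*(b - 1)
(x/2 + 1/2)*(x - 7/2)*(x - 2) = x^3/2 - 9*x^2/4 + 3*x/4 + 7/2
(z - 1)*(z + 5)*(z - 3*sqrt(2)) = z^3 - 3*sqrt(2)*z^2 + 4*z^2 - 12*sqrt(2)*z - 5*z + 15*sqrt(2)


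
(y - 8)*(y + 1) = y^2 - 7*y - 8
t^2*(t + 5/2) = t^3 + 5*t^2/2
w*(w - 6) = w^2 - 6*w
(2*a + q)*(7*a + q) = 14*a^2 + 9*a*q + q^2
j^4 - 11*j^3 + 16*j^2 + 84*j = j*(j - 7)*(j - 6)*(j + 2)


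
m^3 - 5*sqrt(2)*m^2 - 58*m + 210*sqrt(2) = (m - 7*sqrt(2))*(m - 3*sqrt(2))*(m + 5*sqrt(2))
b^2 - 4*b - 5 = (b - 5)*(b + 1)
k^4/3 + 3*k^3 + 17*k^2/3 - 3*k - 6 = (k/3 + 1)*(k - 1)*(k + 1)*(k + 6)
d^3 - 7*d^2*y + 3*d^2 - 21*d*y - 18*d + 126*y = (d - 3)*(d + 6)*(d - 7*y)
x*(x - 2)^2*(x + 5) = x^4 + x^3 - 16*x^2 + 20*x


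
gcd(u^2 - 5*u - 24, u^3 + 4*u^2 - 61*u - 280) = u - 8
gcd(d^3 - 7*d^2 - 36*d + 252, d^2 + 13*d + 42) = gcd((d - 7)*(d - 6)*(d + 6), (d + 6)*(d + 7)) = d + 6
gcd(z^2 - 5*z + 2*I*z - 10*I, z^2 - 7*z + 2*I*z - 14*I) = z + 2*I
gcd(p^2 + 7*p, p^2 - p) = p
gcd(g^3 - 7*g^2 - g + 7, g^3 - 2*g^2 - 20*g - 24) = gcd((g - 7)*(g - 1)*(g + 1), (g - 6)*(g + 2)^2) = 1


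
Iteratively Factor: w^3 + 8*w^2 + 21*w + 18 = (w + 3)*(w^2 + 5*w + 6) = (w + 3)^2*(w + 2)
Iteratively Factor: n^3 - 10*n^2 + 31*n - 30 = (n - 3)*(n^2 - 7*n + 10) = (n - 3)*(n - 2)*(n - 5)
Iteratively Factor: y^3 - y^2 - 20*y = (y + 4)*(y^2 - 5*y) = y*(y + 4)*(y - 5)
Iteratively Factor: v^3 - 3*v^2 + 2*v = (v)*(v^2 - 3*v + 2) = v*(v - 1)*(v - 2)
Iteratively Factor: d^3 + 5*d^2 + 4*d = (d + 1)*(d^2 + 4*d) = (d + 1)*(d + 4)*(d)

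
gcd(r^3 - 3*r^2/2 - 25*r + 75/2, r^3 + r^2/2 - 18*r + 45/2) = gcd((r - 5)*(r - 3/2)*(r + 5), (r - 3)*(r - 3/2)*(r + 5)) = r^2 + 7*r/2 - 15/2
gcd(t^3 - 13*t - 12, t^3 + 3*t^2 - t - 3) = t^2 + 4*t + 3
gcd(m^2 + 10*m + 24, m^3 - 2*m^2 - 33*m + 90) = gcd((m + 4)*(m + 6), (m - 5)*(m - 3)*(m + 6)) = m + 6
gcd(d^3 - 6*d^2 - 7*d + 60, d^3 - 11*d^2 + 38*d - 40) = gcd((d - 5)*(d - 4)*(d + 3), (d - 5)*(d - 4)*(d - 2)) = d^2 - 9*d + 20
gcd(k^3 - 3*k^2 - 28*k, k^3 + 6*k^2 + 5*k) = k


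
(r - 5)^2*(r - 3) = r^3 - 13*r^2 + 55*r - 75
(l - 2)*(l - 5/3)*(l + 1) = l^3 - 8*l^2/3 - l/3 + 10/3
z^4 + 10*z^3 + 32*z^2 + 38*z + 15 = (z + 1)^2*(z + 3)*(z + 5)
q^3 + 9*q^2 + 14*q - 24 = (q - 1)*(q + 4)*(q + 6)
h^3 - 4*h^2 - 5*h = h*(h - 5)*(h + 1)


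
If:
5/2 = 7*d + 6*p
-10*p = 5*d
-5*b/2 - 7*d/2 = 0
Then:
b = -7/8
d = 5/8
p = -5/16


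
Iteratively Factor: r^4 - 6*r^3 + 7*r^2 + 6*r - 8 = (r - 2)*(r^3 - 4*r^2 - r + 4) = (r - 4)*(r - 2)*(r^2 - 1) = (r - 4)*(r - 2)*(r + 1)*(r - 1)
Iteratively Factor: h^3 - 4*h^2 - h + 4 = (h - 4)*(h^2 - 1) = (h - 4)*(h + 1)*(h - 1)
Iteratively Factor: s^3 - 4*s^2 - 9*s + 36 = (s + 3)*(s^2 - 7*s + 12) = (s - 4)*(s + 3)*(s - 3)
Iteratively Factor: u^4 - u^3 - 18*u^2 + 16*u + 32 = (u + 4)*(u^3 - 5*u^2 + 2*u + 8) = (u - 4)*(u + 4)*(u^2 - u - 2) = (u - 4)*(u - 2)*(u + 4)*(u + 1)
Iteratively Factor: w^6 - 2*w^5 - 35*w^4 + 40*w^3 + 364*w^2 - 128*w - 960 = (w + 4)*(w^5 - 6*w^4 - 11*w^3 + 84*w^2 + 28*w - 240) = (w - 5)*(w + 4)*(w^4 - w^3 - 16*w^2 + 4*w + 48) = (w - 5)*(w - 4)*(w + 4)*(w^3 + 3*w^2 - 4*w - 12) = (w - 5)*(w - 4)*(w + 2)*(w + 4)*(w^2 + w - 6) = (w - 5)*(w - 4)*(w + 2)*(w + 3)*(w + 4)*(w - 2)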